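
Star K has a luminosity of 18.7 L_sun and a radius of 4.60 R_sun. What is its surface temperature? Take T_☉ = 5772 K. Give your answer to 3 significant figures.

5.60×10^3 K

T/T_☉ = (L/L_☉)^(1/4) / (R/R_☉)^(1/2)
T = 5772 × (18.7)^(1/4) / √(4.60) = 5772 × 2.080 / 2.145 = 5596 K.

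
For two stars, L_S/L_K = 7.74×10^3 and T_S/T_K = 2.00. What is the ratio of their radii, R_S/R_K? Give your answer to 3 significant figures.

22.0

L ∝ R²T⁴ gives R ∝ √L / T², so
R_S/R_K = √(7.74×10^3) / (2.00)² = 87.98 / 4.000 = 21.99.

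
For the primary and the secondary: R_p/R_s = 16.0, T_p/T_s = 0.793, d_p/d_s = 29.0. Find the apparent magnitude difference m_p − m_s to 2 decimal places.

L_p/L_s = (16.0)²(0.793)⁴ = 101.2.
F_p/F_s = (L_p/L_s)/(d_p/d_s)² = 101.2/841.0 = 0.1204.
m_p − m_s = −2.5 log₁₀(0.1204) = 2.30.

2.30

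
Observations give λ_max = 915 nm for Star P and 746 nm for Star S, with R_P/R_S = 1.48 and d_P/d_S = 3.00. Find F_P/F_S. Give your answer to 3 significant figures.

Wien's law: T_P/T_S = λ_S/λ_P = 746/915 = 0.8153.
L_P/L_S = (R_P/R_S)²(T_P/T_S)⁴ = (1.48)²(0.8153)⁴ = 0.9678.
F_P/F_S = (L_P/L_S)/(d_P/d_S)² = 0.9678/(3.00)² = 0.1075.

0.108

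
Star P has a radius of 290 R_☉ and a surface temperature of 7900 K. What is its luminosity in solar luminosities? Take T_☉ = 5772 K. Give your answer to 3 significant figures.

2.95×10^5 solar luminosities

L/L_☉ = (R/R_☉)² (T/T_☉)⁴ = (290)² × (7900/5772)⁴
       = 8.410×10^4 × (1.369)⁴ = 8.410×10^4 × 3.509 = 2.951×10^5.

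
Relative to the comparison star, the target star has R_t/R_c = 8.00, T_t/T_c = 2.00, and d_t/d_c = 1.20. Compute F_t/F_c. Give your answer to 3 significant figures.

711

L_t/L_c = (R_t/R_c)²(T_t/T_c)⁴ = (8.00)² × (2.00)⁴ = 1024.
F_t/F_c = (L_t/L_c)/(d_t/d_c)² = 1024 / (1.20)² = 711.1.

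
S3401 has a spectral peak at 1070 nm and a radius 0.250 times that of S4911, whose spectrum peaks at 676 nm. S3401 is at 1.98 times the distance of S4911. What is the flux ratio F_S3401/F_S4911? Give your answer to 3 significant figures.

Wien's law: T_S3401/T_S4911 = λ_S4911/λ_S3401 = 676/1070 = 0.6318.
L_S3401/L_S4911 = (R_S3401/R_S4911)²(T_S3401/T_S4911)⁴ = (0.250)²(0.6318)⁴ = 0.009957.
F_S3401/F_S4911 = (L_S3401/L_S4911)/(d_S3401/d_S4911)² = 0.009957/(1.98)² = 0.002540.

0.00254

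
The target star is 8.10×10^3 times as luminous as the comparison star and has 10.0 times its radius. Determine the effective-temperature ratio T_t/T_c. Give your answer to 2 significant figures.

L ∝ R²T⁴ gives T ∝ (L/R²)^(1/4), so
T_t/T_c = (8.10×10^3 / 10.0²)^(1/4) = (81.00)^(1/4) = 3.000.

3.0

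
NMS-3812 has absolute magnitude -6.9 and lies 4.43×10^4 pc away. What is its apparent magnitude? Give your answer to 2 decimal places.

11.33

m = M + 5 log₁₀(d/10 pc) = -6.9 + 5 log₁₀(4.43×10^4/10)
  = -6.9 + 5 × 3.646 = -6.9 + 18.23 = 11.33.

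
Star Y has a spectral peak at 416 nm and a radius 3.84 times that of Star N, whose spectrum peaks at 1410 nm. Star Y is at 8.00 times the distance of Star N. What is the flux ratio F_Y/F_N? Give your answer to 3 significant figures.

30.4

Wien's law: T_Y/T_N = λ_N/λ_Y = 1410/416 = 3.389.
L_Y/L_N = (R_Y/R_N)²(T_Y/T_N)⁴ = (3.84)²(3.389)⁴ = 1946.
F_Y/F_N = (L_Y/L_N)/(d_Y/d_N)² = 1946/(8.00)² = 30.41.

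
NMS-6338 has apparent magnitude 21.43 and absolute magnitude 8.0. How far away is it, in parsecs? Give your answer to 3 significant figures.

m − M = 5 log₁₀(d/10 pc)
21.43 − (8.0) = 13.43 = 5 log₁₀(d/10)
d = 10 × 10^(13.43/5) = 10 × 10^2.686 = 4853 pc.

4.85×10^3 pc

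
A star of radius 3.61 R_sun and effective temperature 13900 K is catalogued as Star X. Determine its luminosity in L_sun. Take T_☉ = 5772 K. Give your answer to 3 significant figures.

438 L_sun

L/L_☉ = (R/R_☉)² (T/T_☉)⁴ = (3.61)² × (13900/5772)⁴
       = 13.03 × (2.408)⁴ = 13.03 × 33.63 = 438.3.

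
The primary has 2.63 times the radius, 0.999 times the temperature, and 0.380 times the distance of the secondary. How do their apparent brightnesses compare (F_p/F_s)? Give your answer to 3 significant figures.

47.7

L_p/L_s = (R_p/R_s)²(T_p/T_s)⁴ = (2.63)² × (0.999)⁴ = 6.889.
F_p/F_s = (L_p/L_s)/(d_p/d_s)² = 6.889 / (0.380)² = 47.71.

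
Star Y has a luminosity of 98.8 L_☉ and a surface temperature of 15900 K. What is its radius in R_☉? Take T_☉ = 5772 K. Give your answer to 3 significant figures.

1.31 R_☉

R/R_☉ = √(L/L_☉) / (T/T_☉)² = √(98.8) / (2.755)²
       = 9.940 / 7.588 = 1.310.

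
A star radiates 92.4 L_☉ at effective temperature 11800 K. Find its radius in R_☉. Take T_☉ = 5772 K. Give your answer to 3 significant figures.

2.30 R_☉

R/R_☉ = √(L/L_☉) / (T/T_☉)² = √(92.4) / (2.044)²
       = 9.612 / 4.179 = 2.300.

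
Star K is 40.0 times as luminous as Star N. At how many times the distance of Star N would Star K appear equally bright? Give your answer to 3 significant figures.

Equal flux requires L_K/d_K² = L_N/d_N², so d_K/d_N = √(L_K/L_N)
= √(40.0) = 6.325.

6.32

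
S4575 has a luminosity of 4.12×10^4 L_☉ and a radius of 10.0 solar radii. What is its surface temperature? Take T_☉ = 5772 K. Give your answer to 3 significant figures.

2.60×10^4 K

T/T_☉ = (L/L_☉)^(1/4) / (R/R_☉)^(1/2)
T = 5772 × (4.12×10^4)^(1/4) / √(10.0) = 5772 × 14.25 / 3.162 = 2.600×10^4 K.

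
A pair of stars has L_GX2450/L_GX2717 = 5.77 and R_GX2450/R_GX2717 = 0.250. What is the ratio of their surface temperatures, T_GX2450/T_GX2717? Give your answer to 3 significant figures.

L ∝ R²T⁴ gives T ∝ (L/R²)^(1/4), so
T_GX2450/T_GX2717 = (5.77 / 0.250²)^(1/4) = (92.32)^(1/4) = 3.100.

3.10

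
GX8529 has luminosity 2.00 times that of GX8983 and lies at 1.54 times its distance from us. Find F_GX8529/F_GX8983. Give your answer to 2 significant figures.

F = L/(4πd²), so F_GX8529/F_GX8983 = (L_GX8529/L_GX8983) / (d_GX8529/d_GX8983)²
= 2.00 / (1.54)² = 2.00 / 2.372 = 0.8433.

0.84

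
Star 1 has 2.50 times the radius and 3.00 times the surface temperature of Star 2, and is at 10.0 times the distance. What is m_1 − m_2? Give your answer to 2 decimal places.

L_1/L_2 = (2.50)²(3.00)⁴ = 506.2.
F_1/F_2 = (L_1/L_2)/(d_1/d_2)² = 506.2/100.0 = 5.062.
m_1 − m_2 = −2.5 log₁₀(5.062) = -1.76.

-1.76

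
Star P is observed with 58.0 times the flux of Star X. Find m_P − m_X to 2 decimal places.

m_P − m_X = −2.5 log₁₀(F_P/F_X) = −2.5 log₁₀(58.0) = −2.5 × (1.763) = -4.409.

-4.41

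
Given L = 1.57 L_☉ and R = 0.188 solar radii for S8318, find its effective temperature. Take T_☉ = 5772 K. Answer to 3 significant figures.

1.49×10^4 K

T/T_☉ = (L/L_☉)^(1/4) / (R/R_☉)^(1/2)
T = 5772 × (1.57)^(1/4) / √(0.188) = 5772 × 1.119 / 0.4336 = 1.490×10^4 K.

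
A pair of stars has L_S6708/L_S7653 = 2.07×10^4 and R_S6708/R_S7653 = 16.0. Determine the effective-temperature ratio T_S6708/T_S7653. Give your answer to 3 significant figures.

3.00

L ∝ R²T⁴ gives T ∝ (L/R²)^(1/4), so
T_S6708/T_S7653 = (2.07×10^4 / 16.0²)^(1/4) = (80.86)^(1/4) = 2.999.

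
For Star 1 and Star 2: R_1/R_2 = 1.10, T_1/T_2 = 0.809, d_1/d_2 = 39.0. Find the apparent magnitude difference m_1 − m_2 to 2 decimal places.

8.67

L_1/L_2 = (1.10)²(0.809)⁴ = 0.5183.
F_1/F_2 = (L_1/L_2)/(d_1/d_2)² = 0.5183/1521 = 3.408×10^-4.
m_1 − m_2 = −2.5 log₁₀(3.408×10^-4) = 8.67.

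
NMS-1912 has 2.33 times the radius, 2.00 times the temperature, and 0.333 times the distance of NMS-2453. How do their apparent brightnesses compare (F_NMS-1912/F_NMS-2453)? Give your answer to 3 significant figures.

L_NMS-1912/L_NMS-2453 = (R_NMS-1912/R_NMS-2453)²(T_NMS-1912/T_NMS-2453)⁴ = (2.33)² × (2.00)⁴ = 86.86.
F_NMS-1912/F_NMS-2453 = (L_NMS-1912/L_NMS-2453)/(d_NMS-1912/d_NMS-2453)² = 86.86 / (0.333)² = 783.3.

783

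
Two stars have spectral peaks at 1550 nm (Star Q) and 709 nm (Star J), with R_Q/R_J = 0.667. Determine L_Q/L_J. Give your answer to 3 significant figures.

Wien's law gives T ∝ 1/λ_max, so T_Q/T_J = λ_J/λ_Q = 709/1550 = 0.4574.
Then L ∝ R²T⁴ gives L_Q/L_J = (0.667)² × (0.4574)⁴ = 0.4449 × 0.04378 = 0.01948.

0.0195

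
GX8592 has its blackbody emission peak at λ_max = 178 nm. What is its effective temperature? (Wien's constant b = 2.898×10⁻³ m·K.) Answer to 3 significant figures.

1.63×10^4 K

T = b/λ_max = 2.898×10⁻³ / (178×10⁻⁹) = 1.628×10^4 K.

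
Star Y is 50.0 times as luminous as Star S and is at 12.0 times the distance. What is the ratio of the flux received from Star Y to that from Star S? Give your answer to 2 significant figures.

0.35

F = L/(4πd²), so F_Y/F_S = (L_Y/L_S) / (d_Y/d_S)²
= 50.0 / (12.0)² = 50.0 / 144.0 = 0.3472.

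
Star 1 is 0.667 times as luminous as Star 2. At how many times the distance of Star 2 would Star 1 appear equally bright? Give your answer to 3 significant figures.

0.817

Equal flux requires L_1/d_1² = L_2/d_2², so d_1/d_2 = √(L_1/L_2)
= √(0.667) = 0.8167.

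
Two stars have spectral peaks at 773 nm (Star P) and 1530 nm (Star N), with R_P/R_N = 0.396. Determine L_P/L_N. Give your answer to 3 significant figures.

Wien's law gives T ∝ 1/λ_max, so T_P/T_N = λ_N/λ_P = 1530/773 = 1.979.
Then L ∝ R²T⁴ gives L_P/L_N = (0.396)² × (1.979)⁴ = 0.1568 × 15.35 = 2.407.

2.41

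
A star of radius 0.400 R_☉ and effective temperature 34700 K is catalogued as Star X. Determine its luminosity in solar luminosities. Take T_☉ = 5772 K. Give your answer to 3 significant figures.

209 solar luminosities

L/L_☉ = (R/R_☉)² (T/T_☉)⁴ = (0.400)² × (34700/5772)⁴
       = 0.1600 × (6.012)⁴ = 0.1600 × 1306 = 209.0.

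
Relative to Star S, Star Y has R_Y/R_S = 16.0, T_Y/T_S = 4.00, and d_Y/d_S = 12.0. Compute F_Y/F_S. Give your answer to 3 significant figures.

455

L_Y/L_S = (R_Y/R_S)²(T_Y/T_S)⁴ = (16.0)² × (4.00)⁴ = 6.554×10^4.
F_Y/F_S = (L_Y/L_S)/(d_Y/d_S)² = 6.554×10^4 / (12.0)² = 455.1.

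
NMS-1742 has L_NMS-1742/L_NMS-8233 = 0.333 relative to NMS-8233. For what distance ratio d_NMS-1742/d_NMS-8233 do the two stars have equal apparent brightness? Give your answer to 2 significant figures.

0.58

Equal flux requires L_NMS-1742/d_NMS-1742² = L_NMS-8233/d_NMS-8233², so d_NMS-1742/d_NMS-8233 = √(L_NMS-1742/L_NMS-8233)
= √(0.333) = 0.5771.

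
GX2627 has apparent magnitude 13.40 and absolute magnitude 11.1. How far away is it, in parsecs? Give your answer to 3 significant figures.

28.8 pc

m − M = 5 log₁₀(d/10 pc)
13.40 − (11.1) = 2.30 = 5 log₁₀(d/10)
d = 10 × 10^(2.30/5) = 10 × 10^0.460 = 28.84 pc.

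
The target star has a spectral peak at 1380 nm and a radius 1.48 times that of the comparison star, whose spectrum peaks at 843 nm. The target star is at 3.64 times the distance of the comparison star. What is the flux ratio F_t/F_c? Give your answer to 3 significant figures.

0.0230

Wien's law: T_t/T_c = λ_c/λ_t = 843/1380 = 0.6109.
L_t/L_c = (R_t/R_c)²(T_t/T_c)⁴ = (1.48)²(0.6109)⁴ = 0.3050.
F_t/F_c = (L_t/L_c)/(d_t/d_c)² = 0.3050/(3.64)² = 0.02302.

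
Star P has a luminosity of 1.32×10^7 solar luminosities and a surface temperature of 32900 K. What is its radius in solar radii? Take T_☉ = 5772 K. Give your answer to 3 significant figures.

R/R_☉ = √(L/L_☉) / (T/T_☉)² = √(1.32×10^7) / (5.700)²
       = 3633 / 32.49 = 111.8.

112 solar radii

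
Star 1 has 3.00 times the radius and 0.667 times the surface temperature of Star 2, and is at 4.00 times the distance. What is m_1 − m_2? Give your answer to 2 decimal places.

2.38

L_1/L_2 = (3.00)²(0.667)⁴ = 1.781.
F_1/F_2 = (L_1/L_2)/(d_1/d_2)² = 1.781/16.00 = 0.1113.
m_1 − m_2 = −2.5 log₁₀(0.1113) = 2.38.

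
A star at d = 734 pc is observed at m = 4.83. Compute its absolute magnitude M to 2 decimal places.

M = m − 5 log₁₀(d/10 pc) = 4.83 − 5 log₁₀(734/10)
  = 4.83 − 5 × 1.866 = 4.83 − 9.33 = -4.50.

-4.50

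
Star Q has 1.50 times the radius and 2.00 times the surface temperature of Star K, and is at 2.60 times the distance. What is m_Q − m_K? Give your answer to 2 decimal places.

-1.82

L_Q/L_K = (1.50)²(2.00)⁴ = 36.00.
F_Q/F_K = (L_Q/L_K)/(d_Q/d_K)² = 36.00/6.760 = 5.325.
m_Q − m_K = −2.5 log₁₀(5.325) = -1.82.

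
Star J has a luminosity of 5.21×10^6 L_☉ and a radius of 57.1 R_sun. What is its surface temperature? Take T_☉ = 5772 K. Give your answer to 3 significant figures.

3.65×10^4 K

T/T_☉ = (L/L_☉)^(1/4) / (R/R_☉)^(1/2)
T = 5772 × (5.21×10^6)^(1/4) / √(57.1) = 5772 × 47.78 / 7.556 = 3.649×10^4 K.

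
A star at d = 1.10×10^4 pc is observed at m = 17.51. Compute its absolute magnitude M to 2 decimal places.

M = m − 5 log₁₀(d/10 pc) = 17.51 − 5 log₁₀(1.10×10^4/10)
  = 17.51 − 5 × 3.041 = 17.51 − 15.21 = 2.30.

2.30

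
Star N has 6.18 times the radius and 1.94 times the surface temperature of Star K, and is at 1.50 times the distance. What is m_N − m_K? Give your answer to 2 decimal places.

-5.95

L_N/L_K = (6.18)²(1.94)⁴ = 541.0.
F_N/F_K = (L_N/L_K)/(d_N/d_K)² = 541.0/2.250 = 240.4.
m_N − m_K = −2.5 log₁₀(240.4) = -5.95.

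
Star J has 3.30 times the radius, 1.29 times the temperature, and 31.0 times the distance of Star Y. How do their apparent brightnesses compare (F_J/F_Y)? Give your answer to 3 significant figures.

0.0314

L_J/L_Y = (R_J/R_Y)²(T_J/T_Y)⁴ = (3.30)² × (1.29)⁴ = 30.16.
F_J/F_Y = (L_J/L_Y)/(d_J/d_Y)² = 30.16 / (31.0)² = 0.03138.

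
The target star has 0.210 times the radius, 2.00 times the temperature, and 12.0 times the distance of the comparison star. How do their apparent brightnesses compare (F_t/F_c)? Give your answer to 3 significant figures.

L_t/L_c = (R_t/R_c)²(T_t/T_c)⁴ = (0.210)² × (2.00)⁴ = 0.7056.
F_t/F_c = (L_t/L_c)/(d_t/d_c)² = 0.7056 / (12.0)² = 0.004900.

0.00490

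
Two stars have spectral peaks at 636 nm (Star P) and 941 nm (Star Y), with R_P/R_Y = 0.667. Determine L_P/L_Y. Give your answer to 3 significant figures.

Wien's law gives T ∝ 1/λ_max, so T_P/T_Y = λ_Y/λ_P = 941/636 = 1.480.
Then L ∝ R²T⁴ gives L_P/L_Y = (0.667)² × (1.480)⁴ = 0.4449 × 4.792 = 2.132.

2.13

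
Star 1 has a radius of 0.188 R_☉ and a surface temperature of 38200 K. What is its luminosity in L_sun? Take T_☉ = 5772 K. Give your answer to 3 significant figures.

L/L_☉ = (R/R_☉)² (T/T_☉)⁴ = (0.188)² × (38200/5772)⁴
       = 0.03534 × (6.618)⁴ = 0.03534 × 1918 = 67.81.

67.8 L_sun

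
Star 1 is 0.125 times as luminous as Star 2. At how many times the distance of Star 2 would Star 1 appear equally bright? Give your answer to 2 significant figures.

Equal flux requires L_1/d_1² = L_2/d_2², so d_1/d_2 = √(L_1/L_2)
= √(0.125) = 0.3536.

0.35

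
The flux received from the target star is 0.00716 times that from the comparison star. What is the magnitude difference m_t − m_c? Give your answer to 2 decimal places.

5.36

m_t − m_c = −2.5 log₁₀(F_t/F_c) = −2.5 log₁₀(0.00716) = −2.5 × (-2.145) = 5.363.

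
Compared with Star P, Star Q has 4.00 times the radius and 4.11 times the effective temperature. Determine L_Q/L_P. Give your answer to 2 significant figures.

4.6×10^3

From the Stefan–Boltzmann law, L ∝ R²T⁴, so
L_Q/L_P = (R_Q/R_P)² (T_Q/T_P)⁴ = (4.00)² × (4.11)⁴ = 16.00 × 285.3 = 4565.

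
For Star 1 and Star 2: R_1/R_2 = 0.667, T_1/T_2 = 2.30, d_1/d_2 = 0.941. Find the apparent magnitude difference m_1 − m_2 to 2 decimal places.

-2.87

L_1/L_2 = (0.667)²(2.30)⁴ = 12.45.
F_1/F_2 = (L_1/L_2)/(d_1/d_2)² = 12.45/0.8855 = 14.06.
m_1 − m_2 = −2.5 log₁₀(14.06) = -2.87.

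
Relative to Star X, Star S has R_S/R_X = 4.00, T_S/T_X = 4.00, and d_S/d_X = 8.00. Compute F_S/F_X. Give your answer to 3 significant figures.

L_S/L_X = (R_S/R_X)²(T_S/T_X)⁴ = (4.00)² × (4.00)⁴ = 4096.
F_S/F_X = (L_S/L_X)/(d_S/d_X)² = 4096 / (8.00)² = 64.00.

64.0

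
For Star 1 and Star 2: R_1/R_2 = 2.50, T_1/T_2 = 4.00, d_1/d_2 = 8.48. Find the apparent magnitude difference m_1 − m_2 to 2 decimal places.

L_1/L_2 = (2.50)²(4.00)⁴ = 1600.
F_1/F_2 = (L_1/L_2)/(d_1/d_2)² = 1600/71.91 = 22.25.
m_1 − m_2 = −2.5 log₁₀(22.25) = -3.37.

-3.37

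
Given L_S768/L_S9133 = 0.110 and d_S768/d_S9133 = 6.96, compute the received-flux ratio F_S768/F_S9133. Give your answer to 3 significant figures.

F = L/(4πd²), so F_S768/F_S9133 = (L_S768/L_S9133) / (d_S768/d_S9133)²
= 0.110 / (6.96)² = 0.110 / 48.44 = 0.002271.

0.00227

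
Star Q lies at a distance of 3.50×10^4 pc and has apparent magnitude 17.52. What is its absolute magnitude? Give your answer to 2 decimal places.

-0.20

M = m − 5 log₁₀(d/10 pc) = 17.52 − 5 log₁₀(3.50×10^4/10)
  = 17.52 − 5 × 3.544 = 17.52 − 17.72 = -0.20.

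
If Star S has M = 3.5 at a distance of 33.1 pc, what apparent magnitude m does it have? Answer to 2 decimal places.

m = M + 5 log₁₀(d/10 pc) = 3.5 + 5 log₁₀(33.1/10)
  = 3.5 + 5 × 0.520 = 3.5 + 2.60 = 6.10.

6.10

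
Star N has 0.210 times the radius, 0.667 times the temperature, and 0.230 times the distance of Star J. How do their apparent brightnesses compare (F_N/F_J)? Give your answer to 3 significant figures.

L_N/L_J = (R_N/R_J)²(T_N/T_J)⁴ = (0.210)² × (0.667)⁴ = 0.008729.
F_N/F_J = (L_N/L_J)/(d_N/d_J)² = 0.008729 / (0.230)² = 0.1650.

0.165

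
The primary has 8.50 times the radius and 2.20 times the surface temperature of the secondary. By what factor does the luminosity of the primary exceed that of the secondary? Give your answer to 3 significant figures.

1.69×10^3

From the Stefan–Boltzmann law, L ∝ R²T⁴, so
L_p/L_s = (R_p/R_s)² (T_p/T_s)⁴ = (8.50)² × (2.20)⁴ = 72.25 × 23.43 = 1692.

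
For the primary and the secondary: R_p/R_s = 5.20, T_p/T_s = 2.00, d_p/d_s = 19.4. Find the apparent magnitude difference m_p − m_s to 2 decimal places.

L_p/L_s = (5.20)²(2.00)⁴ = 432.6.
F_p/F_s = (L_p/L_s)/(d_p/d_s)² = 432.6/376.4 = 1.150.
m_p − m_s = −2.5 log₁₀(1.150) = -0.15.

-0.15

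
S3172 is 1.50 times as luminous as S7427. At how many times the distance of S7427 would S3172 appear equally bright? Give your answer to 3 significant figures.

Equal flux requires L_S3172/d_S3172² = L_S7427/d_S7427², so d_S3172/d_S7427 = √(L_S3172/L_S7427)
= √(1.50) = 1.225.

1.22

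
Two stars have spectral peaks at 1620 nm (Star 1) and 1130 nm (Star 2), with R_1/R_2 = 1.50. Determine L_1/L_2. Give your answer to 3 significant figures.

Wien's law gives T ∝ 1/λ_max, so T_1/T_2 = λ_2/λ_1 = 1130/1620 = 0.6975.
Then L ∝ R²T⁴ gives L_1/L_2 = (1.50)² × (0.6975)⁴ = 2.250 × 0.2367 = 0.5326.

0.533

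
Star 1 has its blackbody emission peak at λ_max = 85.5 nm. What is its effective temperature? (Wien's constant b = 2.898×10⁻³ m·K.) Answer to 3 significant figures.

T = b/λ_max = 2.898×10⁻³ / (85.5×10⁻⁹) = 3.389×10^4 K.

3.39×10^4 K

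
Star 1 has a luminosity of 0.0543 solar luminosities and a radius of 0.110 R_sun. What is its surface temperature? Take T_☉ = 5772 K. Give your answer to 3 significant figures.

T/T_☉ = (L/L_☉)^(1/4) / (R/R_☉)^(1/2)
T = 5772 × (0.0543)^(1/4) / √(0.110) = 5772 × 0.4827 / 0.3317 = 8401 K.

8.40×10^3 K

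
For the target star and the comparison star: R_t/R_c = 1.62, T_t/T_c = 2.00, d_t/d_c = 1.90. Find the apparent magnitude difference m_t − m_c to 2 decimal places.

-2.66

L_t/L_c = (1.62)²(2.00)⁴ = 41.99.
F_t/F_c = (L_t/L_c)/(d_t/d_c)² = 41.99/3.610 = 11.63.
m_t − m_c = −2.5 log₁₀(11.63) = -2.66.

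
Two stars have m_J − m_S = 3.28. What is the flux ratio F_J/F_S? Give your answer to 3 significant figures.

0.0488

F_J/F_S = 10^(−(m_J − m_S)/2.5) = 10^(-3.28/2.5) = 10^-1.312 = 0.04875.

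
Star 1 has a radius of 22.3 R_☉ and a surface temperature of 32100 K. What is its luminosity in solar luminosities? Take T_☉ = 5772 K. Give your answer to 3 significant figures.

4.76×10^5 solar luminosities

L/L_☉ = (R/R_☉)² (T/T_☉)⁴ = (22.3)² × (32100/5772)⁴
       = 497.3 × (5.561)⁴ = 497.3 × 956.6 = 4.757×10^5.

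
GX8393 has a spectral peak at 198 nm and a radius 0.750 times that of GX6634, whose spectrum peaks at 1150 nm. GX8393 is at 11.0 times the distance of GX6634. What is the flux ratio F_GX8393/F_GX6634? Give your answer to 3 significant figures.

Wien's law: T_GX8393/T_GX6634 = λ_GX6634/λ_GX8393 = 1150/198 = 5.808.
L_GX8393/L_GX6634 = (R_GX8393/R_GX6634)²(T_GX8393/T_GX6634)⁴ = (0.750)²(5.808)⁴ = 640.1.
F_GX8393/F_GX6634 = (L_GX8393/L_GX6634)/(d_GX8393/d_GX6634)² = 640.1/(11.0)² = 5.290.

5.29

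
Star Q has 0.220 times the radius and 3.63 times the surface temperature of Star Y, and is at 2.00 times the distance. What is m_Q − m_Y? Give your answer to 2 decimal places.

-0.81

L_Q/L_Y = (0.220)²(3.63)⁴ = 8.404.
F_Q/F_Y = (L_Q/L_Y)/(d_Q/d_Y)² = 8.404/4.000 = 2.101.
m_Q − m_Y = −2.5 log₁₀(2.101) = -0.81.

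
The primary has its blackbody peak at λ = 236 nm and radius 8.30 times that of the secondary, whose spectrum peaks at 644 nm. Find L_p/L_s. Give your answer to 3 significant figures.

Wien's law gives T ∝ 1/λ_max, so T_p/T_s = λ_s/λ_p = 644/236 = 2.729.
Then L ∝ R²T⁴ gives L_p/L_s = (8.30)² × (2.729)⁴ = 68.89 × 55.45 = 3820.

3.82×10^3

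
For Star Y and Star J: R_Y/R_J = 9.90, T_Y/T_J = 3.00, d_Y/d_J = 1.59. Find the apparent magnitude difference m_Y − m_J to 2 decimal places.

L_Y/L_J = (9.90)²(3.00)⁴ = 7939.
F_Y/F_J = (L_Y/L_J)/(d_Y/d_J)² = 7939/2.528 = 3140.
m_Y − m_J = −2.5 log₁₀(3140) = -8.74.

-8.74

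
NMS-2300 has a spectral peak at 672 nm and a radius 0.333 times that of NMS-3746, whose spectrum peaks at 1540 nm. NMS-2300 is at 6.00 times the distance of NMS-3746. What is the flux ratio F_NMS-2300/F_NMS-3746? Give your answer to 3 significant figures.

0.0850

Wien's law: T_NMS-2300/T_NMS-3746 = λ_NMS-3746/λ_NMS-2300 = 1540/672 = 2.292.
L_NMS-2300/L_NMS-3746 = (R_NMS-2300/R_NMS-3746)²(T_NMS-2300/T_NMS-3746)⁴ = (0.333)²(2.292)⁴ = 3.058.
F_NMS-2300/F_NMS-3746 = (L_NMS-2300/L_NMS-3746)/(d_NMS-2300/d_NMS-3746)² = 3.058/(6.00)² = 0.08496.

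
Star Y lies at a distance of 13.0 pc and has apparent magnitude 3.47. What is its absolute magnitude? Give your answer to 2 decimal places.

2.90

M = m − 5 log₁₀(d/10 pc) = 3.47 − 5 log₁₀(13.0/10)
  = 3.47 − 5 × 0.114 = 3.47 − 0.57 = 2.90.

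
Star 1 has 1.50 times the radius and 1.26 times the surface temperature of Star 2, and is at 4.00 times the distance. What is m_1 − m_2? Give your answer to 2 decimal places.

L_1/L_2 = (1.50)²(1.26)⁴ = 5.671.
F_1/F_2 = (L_1/L_2)/(d_1/d_2)² = 5.671/16.00 = 0.3544.
m_1 − m_2 = −2.5 log₁₀(0.3544) = 1.13.

1.13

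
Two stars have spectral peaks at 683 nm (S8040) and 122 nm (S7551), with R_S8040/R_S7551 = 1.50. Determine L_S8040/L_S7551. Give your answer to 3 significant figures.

Wien's law gives T ∝ 1/λ_max, so T_S8040/T_S7551 = λ_S7551/λ_S8040 = 122/683 = 0.1786.
Then L ∝ R²T⁴ gives L_S8040/L_S7551 = (1.50)² × (0.1786)⁴ = 2.250 × 0.001018 = 0.002291.

0.00229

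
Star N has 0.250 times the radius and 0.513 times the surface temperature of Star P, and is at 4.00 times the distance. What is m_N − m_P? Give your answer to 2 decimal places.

8.92

L_N/L_P = (0.250)²(0.513)⁴ = 0.004329.
F_N/F_P = (L_N/L_P)/(d_N/d_P)² = 0.004329/16.00 = 2.705×10^-4.
m_N − m_P = −2.5 log₁₀(2.705×10^-4) = 8.92.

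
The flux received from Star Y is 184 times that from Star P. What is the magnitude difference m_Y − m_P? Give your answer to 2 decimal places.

m_Y − m_P = −2.5 log₁₀(F_Y/F_P) = −2.5 log₁₀(184) = −2.5 × (2.265) = -5.662.

-5.66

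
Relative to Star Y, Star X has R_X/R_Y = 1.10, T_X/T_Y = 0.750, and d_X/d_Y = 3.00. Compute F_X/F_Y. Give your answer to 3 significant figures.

L_X/L_Y = (R_X/R_Y)²(T_X/T_Y)⁴ = (1.10)² × (0.750)⁴ = 0.3829.
F_X/F_Y = (L_X/L_Y)/(d_X/d_Y)² = 0.3829 / (3.00)² = 0.04254.

0.0425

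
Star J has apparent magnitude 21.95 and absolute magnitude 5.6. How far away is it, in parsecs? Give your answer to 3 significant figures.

m − M = 5 log₁₀(d/10 pc)
21.95 − (5.6) = 16.35 = 5 log₁₀(d/10)
d = 10 × 10^(16.35/5) = 10 × 10^3.270 = 1.862×10^4 pc.

1.86×10^4 pc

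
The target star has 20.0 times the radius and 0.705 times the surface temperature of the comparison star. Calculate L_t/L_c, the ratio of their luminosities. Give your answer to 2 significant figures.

From the Stefan–Boltzmann law, L ∝ R²T⁴, so
L_t/L_c = (R_t/R_c)² (T_t/T_c)⁴ = (20.0)² × (0.705)⁴ = 400.0 × 0.2470 = 98.81.

99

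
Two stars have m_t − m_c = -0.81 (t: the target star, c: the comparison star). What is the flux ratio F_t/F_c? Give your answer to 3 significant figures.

2.11

F_t/F_c = 10^(−(m_t − m_c)/2.5) = 10^(0.81/2.5) = 10^0.324 = 2.109.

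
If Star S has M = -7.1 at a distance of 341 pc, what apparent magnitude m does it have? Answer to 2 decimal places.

0.56

m = M + 5 log₁₀(d/10 pc) = -7.1 + 5 log₁₀(341/10)
  = -7.1 + 5 × 1.533 = -7.1 + 7.66 = 0.56.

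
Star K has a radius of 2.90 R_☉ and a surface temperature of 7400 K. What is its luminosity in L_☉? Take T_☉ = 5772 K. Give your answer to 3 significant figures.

L/L_☉ = (R/R_☉)² (T/T_☉)⁴ = (2.90)² × (7400/5772)⁴
       = 8.410 × (1.282)⁴ = 8.410 × 2.702 = 22.72.

22.7 L_☉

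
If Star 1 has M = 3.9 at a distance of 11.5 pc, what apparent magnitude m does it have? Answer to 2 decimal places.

4.20

m = M + 5 log₁₀(d/10 pc) = 3.9 + 5 log₁₀(11.5/10)
  = 3.9 + 5 × 0.061 = 3.9 + 0.30 = 4.20.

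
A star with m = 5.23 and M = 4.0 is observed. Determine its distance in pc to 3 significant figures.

17.6 pc

m − M = 5 log₁₀(d/10 pc)
5.23 − (4.0) = 1.23 = 5 log₁₀(d/10)
d = 10 × 10^(1.23/5) = 10 × 10^0.246 = 17.62 pc.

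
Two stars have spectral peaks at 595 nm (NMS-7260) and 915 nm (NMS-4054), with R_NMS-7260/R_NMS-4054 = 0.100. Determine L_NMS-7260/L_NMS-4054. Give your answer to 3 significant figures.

0.0559

Wien's law gives T ∝ 1/λ_max, so T_NMS-7260/T_NMS-4054 = λ_NMS-4054/λ_NMS-7260 = 915/595 = 1.538.
Then L ∝ R²T⁴ gives L_NMS-7260/L_NMS-4054 = (0.100)² × (1.538)⁴ = 0.01000 × 5.593 = 0.05593.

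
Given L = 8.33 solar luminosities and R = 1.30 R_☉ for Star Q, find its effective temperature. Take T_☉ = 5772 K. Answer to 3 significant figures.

8.60×10^3 K

T/T_☉ = (L/L_☉)^(1/4) / (R/R_☉)^(1/2)
T = 5772 × (8.33)^(1/4) / √(1.30) = 5772 × 1.699 / 1.140 = 8600 K.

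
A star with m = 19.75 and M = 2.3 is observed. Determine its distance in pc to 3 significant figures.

3.09×10^4 pc

m − M = 5 log₁₀(d/10 pc)
19.75 − (2.3) = 17.45 = 5 log₁₀(d/10)
d = 10 × 10^(17.45/5) = 10 × 10^3.490 = 3.090×10^4 pc.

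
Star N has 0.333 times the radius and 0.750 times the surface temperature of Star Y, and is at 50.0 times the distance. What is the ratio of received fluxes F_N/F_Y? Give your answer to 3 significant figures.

1.40×10^-5

L_N/L_Y = (R_N/R_Y)²(T_N/T_Y)⁴ = (0.333)² × (0.750)⁴ = 0.03509.
F_N/F_Y = (L_N/L_Y)/(d_N/d_Y)² = 0.03509 / (50.0)² = 1.403×10^-5.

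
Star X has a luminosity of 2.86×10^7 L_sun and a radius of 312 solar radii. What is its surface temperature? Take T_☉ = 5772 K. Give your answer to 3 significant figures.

T/T_☉ = (L/L_☉)^(1/4) / (R/R_☉)^(1/2)
T = 5772 × (2.86×10^7)^(1/4) / √(312) = 5772 × 73.13 / 17.66 = 2.390×10^4 K.

2.39×10^4 K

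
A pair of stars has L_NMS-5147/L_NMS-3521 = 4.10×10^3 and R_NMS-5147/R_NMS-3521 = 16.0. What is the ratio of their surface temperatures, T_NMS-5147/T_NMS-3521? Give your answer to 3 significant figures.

2.00

L ∝ R²T⁴ gives T ∝ (L/R²)^(1/4), so
T_NMS-5147/T_NMS-3521 = (4.10×10^3 / 16.0²)^(1/4) = (16.02)^(1/4) = 2.000.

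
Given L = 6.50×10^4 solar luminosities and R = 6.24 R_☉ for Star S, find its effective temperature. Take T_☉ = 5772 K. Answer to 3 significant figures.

T/T_☉ = (L/L_☉)^(1/4) / (R/R_☉)^(1/2)
T = 5772 × (6.50×10^4)^(1/4) / √(6.24) = 5772 × 15.97 / 2.498 = 3.689×10^4 K.

3.69×10^4 K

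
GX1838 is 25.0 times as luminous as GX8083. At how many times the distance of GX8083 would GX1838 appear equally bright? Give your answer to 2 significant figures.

Equal flux requires L_GX1838/d_GX1838² = L_GX8083/d_GX8083², so d_GX1838/d_GX8083 = √(L_GX1838/L_GX8083)
= √(25.0) = 5.000.

5.0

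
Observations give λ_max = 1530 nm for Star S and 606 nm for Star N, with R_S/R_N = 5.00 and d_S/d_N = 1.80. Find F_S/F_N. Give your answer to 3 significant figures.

0.190

Wien's law: T_S/T_N = λ_N/λ_S = 606/1530 = 0.3961.
L_S/L_N = (R_S/R_N)²(T_S/T_N)⁴ = (5.00)²(0.3961)⁴ = 0.6153.
F_S/F_N = (L_S/L_N)/(d_S/d_N)² = 0.6153/(1.80)² = 0.1899.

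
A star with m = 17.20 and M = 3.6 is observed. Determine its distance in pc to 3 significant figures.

5.25×10^3 pc

m − M = 5 log₁₀(d/10 pc)
17.20 − (3.6) = 13.60 = 5 log₁₀(d/10)
d = 10 × 10^(13.60/5) = 10 × 10^2.720 = 5248 pc.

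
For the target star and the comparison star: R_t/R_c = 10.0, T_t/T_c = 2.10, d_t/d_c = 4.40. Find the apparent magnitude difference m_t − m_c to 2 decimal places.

L_t/L_c = (10.0)²(2.10)⁴ = 1945.
F_t/F_c = (L_t/L_c)/(d_t/d_c)² = 1945/19.36 = 100.5.
m_t − m_c = −2.5 log₁₀(100.5) = -5.00.

-5.00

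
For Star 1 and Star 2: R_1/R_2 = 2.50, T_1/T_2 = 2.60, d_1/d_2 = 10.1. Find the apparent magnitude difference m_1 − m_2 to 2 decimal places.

-1.12

L_1/L_2 = (2.50)²(2.60)⁴ = 285.6.
F_1/F_2 = (L_1/L_2)/(d_1/d_2)² = 285.6/102.0 = 2.800.
m_1 − m_2 = −2.5 log₁₀(2.800) = -1.12.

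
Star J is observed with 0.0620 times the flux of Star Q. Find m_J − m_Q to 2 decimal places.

m_J − m_Q = −2.5 log₁₀(F_J/F_Q) = −2.5 log₁₀(0.0620) = −2.5 × (-1.208) = 3.019.

3.02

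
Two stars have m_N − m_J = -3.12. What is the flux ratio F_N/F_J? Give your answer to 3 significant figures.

17.7

F_N/F_J = 10^(−(m_N − m_J)/2.5) = 10^(3.12/2.5) = 10^1.248 = 17.70.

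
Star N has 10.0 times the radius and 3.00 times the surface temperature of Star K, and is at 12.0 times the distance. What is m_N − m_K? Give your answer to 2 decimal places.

-4.38

L_N/L_K = (10.0)²(3.00)⁴ = 8100.
F_N/F_K = (L_N/L_K)/(d_N/d_K)² = 8100/144.0 = 56.25.
m_N − m_K = −2.5 log₁₀(56.25) = -4.38.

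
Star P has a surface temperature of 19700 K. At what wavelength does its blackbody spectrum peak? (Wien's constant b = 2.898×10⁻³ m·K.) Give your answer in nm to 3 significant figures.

147 nm

λ_max = b/T = 2.898×10⁻³ / 19700 = 1.47×10^-7 m = 147.1 nm.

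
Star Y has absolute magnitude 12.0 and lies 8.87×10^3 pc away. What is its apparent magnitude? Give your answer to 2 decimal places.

m = M + 5 log₁₀(d/10 pc) = 12.0 + 5 log₁₀(8.87×10^3/10)
  = 12.0 + 5 × 2.948 = 12.0 + 14.74 = 26.74.

26.74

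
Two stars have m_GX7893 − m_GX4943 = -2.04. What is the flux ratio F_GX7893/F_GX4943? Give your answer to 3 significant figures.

6.55

F_GX7893/F_GX4943 = 10^(−(m_GX7893 − m_GX4943)/2.5) = 10^(2.04/2.5) = 10^0.816 = 6.546.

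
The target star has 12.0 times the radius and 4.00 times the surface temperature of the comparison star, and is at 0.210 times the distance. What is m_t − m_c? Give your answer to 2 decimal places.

L_t/L_c = (12.0)²(4.00)⁴ = 3.686×10^4.
F_t/F_c = (L_t/L_c)/(d_t/d_c)² = 3.686×10^4/0.04410 = 8.359×10^5.
m_t − m_c = −2.5 log₁₀(8.359×10^5) = -14.81.

-14.81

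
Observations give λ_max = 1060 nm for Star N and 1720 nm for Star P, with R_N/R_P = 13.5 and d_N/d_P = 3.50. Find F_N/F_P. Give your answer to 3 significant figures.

Wien's law: T_N/T_P = λ_P/λ_N = 1720/1060 = 1.623.
L_N/L_P = (R_N/R_P)²(T_N/T_P)⁴ = (13.5)²(1.623)⁴ = 1263.
F_N/F_P = (L_N/L_P)/(d_N/d_P)² = 1263/(3.50)² = 103.1.

103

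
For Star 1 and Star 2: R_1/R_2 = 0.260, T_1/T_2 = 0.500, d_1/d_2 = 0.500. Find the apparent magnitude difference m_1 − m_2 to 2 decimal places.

L_1/L_2 = (0.260)²(0.500)⁴ = 0.004225.
F_1/F_2 = (L_1/L_2)/(d_1/d_2)² = 0.004225/0.2500 = 0.01690.
m_1 − m_2 = −2.5 log₁₀(0.01690) = 4.43.

4.43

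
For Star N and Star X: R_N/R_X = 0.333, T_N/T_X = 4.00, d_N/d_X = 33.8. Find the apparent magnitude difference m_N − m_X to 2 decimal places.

L_N/L_X = (0.333)²(4.00)⁴ = 28.39.
F_N/F_X = (L_N/L_X)/(d_N/d_X)² = 28.39/1142 = 0.02485.
m_N − m_X = −2.5 log₁₀(0.02485) = 4.01.

4.01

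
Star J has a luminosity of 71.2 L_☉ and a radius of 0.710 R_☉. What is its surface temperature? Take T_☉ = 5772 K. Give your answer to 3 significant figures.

1.99×10^4 K

T/T_☉ = (L/L_☉)^(1/4) / (R/R_☉)^(1/2)
T = 5772 × (71.2)^(1/4) / √(0.710) = 5772 × 2.905 / 0.8426 = 1.990×10^4 K.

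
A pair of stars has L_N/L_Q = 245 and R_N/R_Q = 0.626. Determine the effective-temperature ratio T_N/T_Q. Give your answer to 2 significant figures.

5.0

L ∝ R²T⁴ gives T ∝ (L/R²)^(1/4), so
T_N/T_Q = (245 / 0.626²)^(1/4) = (625.2)^(1/4) = 5.000.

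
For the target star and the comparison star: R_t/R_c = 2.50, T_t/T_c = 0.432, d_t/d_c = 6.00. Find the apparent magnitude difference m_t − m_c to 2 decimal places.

L_t/L_c = (2.50)²(0.432)⁴ = 0.2177.
F_t/F_c = (L_t/L_c)/(d_t/d_c)² = 0.2177/36.00 = 0.006047.
m_t − m_c = −2.5 log₁₀(0.006047) = 5.55.

5.55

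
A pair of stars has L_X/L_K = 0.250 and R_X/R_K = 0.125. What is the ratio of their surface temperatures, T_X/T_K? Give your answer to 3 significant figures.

2.00

L ∝ R²T⁴ gives T ∝ (L/R²)^(1/4), so
T_X/T_K = (0.250 / 0.125²)^(1/4) = (16.00)^(1/4) = 2.000.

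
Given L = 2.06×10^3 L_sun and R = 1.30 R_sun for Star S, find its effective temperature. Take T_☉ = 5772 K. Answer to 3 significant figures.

3.41×10^4 K

T/T_☉ = (L/L_☉)^(1/4) / (R/R_☉)^(1/2)
T = 5772 × (2.06×10^3)^(1/4) / √(1.30) = 5772 × 6.737 / 1.140 = 3.411×10^4 K.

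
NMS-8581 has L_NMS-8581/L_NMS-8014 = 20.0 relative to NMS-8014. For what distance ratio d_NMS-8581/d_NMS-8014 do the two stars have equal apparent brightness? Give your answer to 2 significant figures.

Equal flux requires L_NMS-8581/d_NMS-8581² = L_NMS-8014/d_NMS-8014², so d_NMS-8581/d_NMS-8014 = √(L_NMS-8581/L_NMS-8014)
= √(20.0) = 4.472.

4.5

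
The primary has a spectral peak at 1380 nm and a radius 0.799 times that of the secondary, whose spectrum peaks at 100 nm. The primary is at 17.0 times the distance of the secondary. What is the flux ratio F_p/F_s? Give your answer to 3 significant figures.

Wien's law: T_p/T_s = λ_s/λ_p = 100/1380 = 0.07246.
L_p/L_s = (R_p/R_s)²(T_p/T_s)⁴ = (0.799)²(0.07246)⁴ = 1.760×10^-5.
F_p/F_s = (L_p/L_s)/(d_p/d_s)² = 1.760×10^-5/(17.0)² = 6.091×10^-8.

6.09×10^-8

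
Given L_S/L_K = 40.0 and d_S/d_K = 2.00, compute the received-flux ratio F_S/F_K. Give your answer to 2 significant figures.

F = L/(4πd²), so F_S/F_K = (L_S/L_K) / (d_S/d_K)²
= 40.0 / (2.00)² = 40.0 / 4.000 = 10.00.

10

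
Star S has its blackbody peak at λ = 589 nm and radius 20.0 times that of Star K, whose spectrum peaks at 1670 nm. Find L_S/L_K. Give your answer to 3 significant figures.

2.59×10^4

Wien's law gives T ∝ 1/λ_max, so T_S/T_K = λ_K/λ_S = 1670/589 = 2.835.
Then L ∝ R²T⁴ gives L_S/L_K = (20.0)² × (2.835)⁴ = 400.0 × 64.63 = 2.585×10^4.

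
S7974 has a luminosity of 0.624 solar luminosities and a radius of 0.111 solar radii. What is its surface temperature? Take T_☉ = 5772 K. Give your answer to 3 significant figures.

T/T_☉ = (L/L_☉)^(1/4) / (R/R_☉)^(1/2)
T = 5772 × (0.624)^(1/4) / √(0.111) = 5772 × 0.8888 / 0.3332 = 1.540×10^4 K.

1.54×10^4 K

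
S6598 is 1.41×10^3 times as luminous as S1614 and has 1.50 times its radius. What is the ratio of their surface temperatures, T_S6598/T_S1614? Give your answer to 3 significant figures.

5.00

L ∝ R²T⁴ gives T ∝ (L/R²)^(1/4), so
T_S6598/T_S1614 = (1.41×10^3 / 1.50²)^(1/4) = (626.7)^(1/4) = 5.003.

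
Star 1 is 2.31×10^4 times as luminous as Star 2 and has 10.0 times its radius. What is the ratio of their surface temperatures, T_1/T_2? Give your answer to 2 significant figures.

3.9

L ∝ R²T⁴ gives T ∝ (L/R²)^(1/4), so
T_1/T_2 = (2.31×10^4 / 10.0²)^(1/4) = (231.0)^(1/4) = 3.899.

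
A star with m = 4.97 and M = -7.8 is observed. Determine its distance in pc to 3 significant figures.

3.58×10^3 pc

m − M = 5 log₁₀(d/10 pc)
4.97 − (-7.8) = 12.77 = 5 log₁₀(d/10)
d = 10 × 10^(12.77/5) = 10 × 10^2.554 = 3581 pc.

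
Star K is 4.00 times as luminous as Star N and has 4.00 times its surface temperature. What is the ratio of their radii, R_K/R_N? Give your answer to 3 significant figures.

0.125

L ∝ R²T⁴ gives R ∝ √L / T², so
R_K/R_N = √(4.00) / (4.00)² = 2.000 / 16.00 = 0.1250.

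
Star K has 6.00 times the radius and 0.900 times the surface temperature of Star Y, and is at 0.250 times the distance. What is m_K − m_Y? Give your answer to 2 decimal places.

-6.44

L_K/L_Y = (6.00)²(0.900)⁴ = 23.62.
F_K/F_Y = (L_K/L_Y)/(d_K/d_Y)² = 23.62/0.06250 = 377.9.
m_K − m_Y = −2.5 log₁₀(377.9) = -6.44.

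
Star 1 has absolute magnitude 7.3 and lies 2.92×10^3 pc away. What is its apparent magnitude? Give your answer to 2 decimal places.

m = M + 5 log₁₀(d/10 pc) = 7.3 + 5 log₁₀(2.92×10^3/10)
  = 7.3 + 5 × 2.465 = 7.3 + 12.33 = 19.63.

19.63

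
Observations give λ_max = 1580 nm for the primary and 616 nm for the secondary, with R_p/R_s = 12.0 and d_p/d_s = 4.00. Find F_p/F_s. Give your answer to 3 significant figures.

Wien's law: T_p/T_s = λ_s/λ_p = 616/1580 = 0.3899.
L_p/L_s = (R_p/R_s)²(T_p/T_s)⁴ = (12.0)²(0.3899)⁴ = 3.327.
F_p/F_s = (L_p/L_s)/(d_p/d_s)² = 3.327/(4.00)² = 0.2079.

0.208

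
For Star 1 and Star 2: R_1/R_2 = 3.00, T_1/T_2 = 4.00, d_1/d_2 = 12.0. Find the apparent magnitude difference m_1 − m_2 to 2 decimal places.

L_1/L_2 = (3.00)²(4.00)⁴ = 2304.
F_1/F_2 = (L_1/L_2)/(d_1/d_2)² = 2304/144.0 = 16.00.
m_1 − m_2 = −2.5 log₁₀(16.00) = -3.01.

-3.01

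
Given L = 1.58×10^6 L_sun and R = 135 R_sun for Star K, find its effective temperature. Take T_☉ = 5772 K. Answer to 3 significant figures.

T/T_☉ = (L/L_☉)^(1/4) / (R/R_☉)^(1/2)
T = 5772 × (1.58×10^6)^(1/4) / √(135) = 5772 × 35.45 / 11.62 = 1.761×10^4 K.

1.76×10^4 K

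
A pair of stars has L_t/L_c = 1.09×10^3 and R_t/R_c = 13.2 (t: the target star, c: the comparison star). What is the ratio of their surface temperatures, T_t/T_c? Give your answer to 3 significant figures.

1.58

L ∝ R²T⁴ gives T ∝ (L/R²)^(1/4), so
T_t/T_c = (1.09×10^3 / 13.2²)^(1/4) = (6.256)^(1/4) = 1.582.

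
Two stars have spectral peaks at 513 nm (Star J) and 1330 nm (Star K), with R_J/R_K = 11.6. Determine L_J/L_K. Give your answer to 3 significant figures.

6.08×10^3

Wien's law gives T ∝ 1/λ_max, so T_J/T_K = λ_K/λ_J = 1330/513 = 2.593.
Then L ∝ R²T⁴ gives L_J/L_K = (11.6)² × (2.593)⁴ = 134.6 × 45.18 = 6079.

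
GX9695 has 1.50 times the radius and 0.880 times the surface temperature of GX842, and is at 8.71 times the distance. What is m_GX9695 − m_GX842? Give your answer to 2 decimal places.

4.37

L_GX9695/L_GX842 = (1.50)²(0.880)⁴ = 1.349.
F_GX9695/F_GX842 = (L_GX9695/L_GX842)/(d_GX9695/d_GX842)² = 1.349/75.86 = 0.01779.
m_GX9695 − m_GX842 = −2.5 log₁₀(0.01779) = 4.37.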